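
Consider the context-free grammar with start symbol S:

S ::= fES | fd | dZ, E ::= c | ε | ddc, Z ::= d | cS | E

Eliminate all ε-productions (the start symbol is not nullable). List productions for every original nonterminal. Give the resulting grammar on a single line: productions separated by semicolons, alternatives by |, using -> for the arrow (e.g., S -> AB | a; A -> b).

S -> d | dZ | fS | fd | fES; E -> c | ddc; Z -> E | d | cS

Nullable set: {E, Z}.
S -> dZ: Z nullable, giving d | dZ.
S -> fES: E nullable, giving fES | fS.
Drop E -> ε.
Z -> E: E nullable, giving E.
Unchanged (no nullable symbols): S -> fd; E -> c; E -> ddc; Z -> cS; Z -> d.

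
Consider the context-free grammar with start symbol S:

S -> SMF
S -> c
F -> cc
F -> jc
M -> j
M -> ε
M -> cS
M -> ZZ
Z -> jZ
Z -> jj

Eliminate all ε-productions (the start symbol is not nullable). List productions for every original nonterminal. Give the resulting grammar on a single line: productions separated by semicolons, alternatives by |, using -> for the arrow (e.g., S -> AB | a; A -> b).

S -> c | SF | SMF; F -> cc | jc; M -> j | ZZ | cS; Z -> jZ | jj

Nullable set: {M}.
S -> SMF: M nullable, giving SF | SMF.
Drop M -> ε.
Unchanged (no nullable symbols): S -> c; F -> cc; F -> jc; M -> ZZ; M -> cS; M -> j; Z -> jZ; Z -> jj.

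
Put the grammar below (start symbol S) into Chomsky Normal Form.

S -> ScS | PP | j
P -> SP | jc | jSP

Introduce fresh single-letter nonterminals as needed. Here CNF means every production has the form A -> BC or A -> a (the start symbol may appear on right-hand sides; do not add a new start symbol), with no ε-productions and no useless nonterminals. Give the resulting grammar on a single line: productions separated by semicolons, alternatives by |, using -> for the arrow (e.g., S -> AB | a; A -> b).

S -> j | PP | SD; A -> j; B -> c; C -> SP; D -> BS; P -> AB | AC | SP

No ε-productions.
No unit productions to eliminate.
TERM: introduce B -> c, A -> j and substitute in every rule of length ≥2.
BIN: P -> ASP becomes P -> AC, C -> SP; S -> SBS becomes S -> SD, D -> BS.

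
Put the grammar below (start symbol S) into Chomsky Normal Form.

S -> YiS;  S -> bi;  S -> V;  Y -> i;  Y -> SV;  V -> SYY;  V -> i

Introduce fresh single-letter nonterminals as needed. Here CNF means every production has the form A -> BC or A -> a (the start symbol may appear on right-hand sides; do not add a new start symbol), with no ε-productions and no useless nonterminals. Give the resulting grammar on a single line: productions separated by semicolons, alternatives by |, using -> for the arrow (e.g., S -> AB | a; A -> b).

S -> i | BA | SC | YD; A -> i; B -> b; C -> YY; D -> AS; E -> YY; V -> i | SE; Y -> i | SV

No ε-productions.
After unit-elimination: S -> i | bi | SYY | YiS; V -> i | SYY; Y -> i | SV.
TERM: introduce B -> b, A -> i and substitute in every rule of length ≥2.
BIN: S -> SYY becomes S -> SC, C -> YY; S -> YAS becomes S -> YD, D -> AS; V -> SYY becomes V -> SE, E -> YY.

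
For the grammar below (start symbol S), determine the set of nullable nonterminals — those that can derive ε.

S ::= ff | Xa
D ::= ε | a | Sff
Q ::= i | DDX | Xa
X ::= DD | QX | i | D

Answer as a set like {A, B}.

Directly nullable (have an ε-rule): {D}.
X is nullable via X -> D (every symbol on the right is already known nullable).
Q is nullable via Q -> DDX (every symbol on the right is already known nullable).
Not nullable: S — each has a terminal in every rule's right-hand side or depends on a non-nullable symbol.

{D, Q, X}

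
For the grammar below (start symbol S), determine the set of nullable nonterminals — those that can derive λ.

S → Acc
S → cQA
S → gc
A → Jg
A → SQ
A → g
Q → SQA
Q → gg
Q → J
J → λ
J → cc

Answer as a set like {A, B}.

{J, Q}

Directly nullable (have an ε-rule): {J}.
Q is nullable via Q -> J (every symbol on the right is already known nullable).
Not nullable: A, S — each has a terminal in every rule's right-hand side or depends on a non-nullable symbol.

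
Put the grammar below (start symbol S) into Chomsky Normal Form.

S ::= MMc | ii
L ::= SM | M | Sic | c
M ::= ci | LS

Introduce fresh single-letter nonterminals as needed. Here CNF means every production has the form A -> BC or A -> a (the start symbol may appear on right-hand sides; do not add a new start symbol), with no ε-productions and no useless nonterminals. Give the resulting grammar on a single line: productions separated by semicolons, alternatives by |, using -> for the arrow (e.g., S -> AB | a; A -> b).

S -> AA | MD; A -> i; B -> c; C -> AB; D -> MB; L -> c | BA | LS | SC | SM; M -> BA | LS

No ε-productions.
After unit-elimination: S -> ii | MMc; L -> c | LS | SM | ci | Sic; M -> LS | ci.
TERM: introduce B -> c, A -> i and substitute in every rule of length ≥2.
BIN: L -> SAB becomes L -> SC, C -> AB; S -> MMB becomes S -> MD, D -> MB.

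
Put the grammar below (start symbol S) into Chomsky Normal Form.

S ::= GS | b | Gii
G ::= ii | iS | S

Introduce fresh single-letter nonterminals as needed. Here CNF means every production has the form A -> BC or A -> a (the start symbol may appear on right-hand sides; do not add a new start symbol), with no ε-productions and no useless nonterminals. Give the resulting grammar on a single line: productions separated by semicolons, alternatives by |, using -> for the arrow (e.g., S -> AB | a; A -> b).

S -> b | GC | GS; A -> i; B -> AA; C -> AA; G -> b | AA | AS | GB | GS

No ε-productions.
After unit-elimination: S -> b | GS | Gii; G -> b | GS | iS | ii | Gii.
TERM: introduce A -> i and substitute in every rule of length ≥2.
BIN: G -> GAA becomes G -> GB, B -> AA; S -> GAA becomes S -> GC, C -> AA.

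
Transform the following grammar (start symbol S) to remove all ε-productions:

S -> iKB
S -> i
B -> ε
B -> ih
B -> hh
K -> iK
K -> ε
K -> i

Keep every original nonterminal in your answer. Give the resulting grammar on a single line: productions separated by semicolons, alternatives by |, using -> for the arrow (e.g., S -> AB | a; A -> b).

S -> i | iB | iK | iKB; B -> hh | ih; K -> i | iK

Nullable set: {B, K}.
S -> iKB: K, B nullable, giving i | iB | iK | iKB.
Drop B -> ε.
Drop K -> ε.
K -> iK: K nullable, giving i | iK.
Unchanged (no nullable symbols): S -> i; B -> hh; B -> ih; K -> i.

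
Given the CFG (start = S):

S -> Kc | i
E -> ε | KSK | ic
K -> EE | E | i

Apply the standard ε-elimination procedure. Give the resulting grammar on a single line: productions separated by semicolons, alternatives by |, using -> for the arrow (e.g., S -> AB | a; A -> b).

Nullable set: {E, K}.
S -> Kc: K nullable, giving Kc | c.
Drop E -> ε.
E -> KSK: K, K nullable, giving KS | KSK | S | SK.
K -> E: E nullable, giving E.
K -> EE: E, E nullable, giving E | EE.
Unchanged (no nullable symbols): S -> i; E -> ic; K -> i.

S -> c | i | Kc; E -> S | KS | SK | ic | KSK; K -> E | i | EE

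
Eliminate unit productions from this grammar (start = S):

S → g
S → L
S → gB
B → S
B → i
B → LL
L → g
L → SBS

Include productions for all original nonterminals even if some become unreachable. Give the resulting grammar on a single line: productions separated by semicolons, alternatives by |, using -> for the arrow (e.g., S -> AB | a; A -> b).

S -> g | gB | SBS; B -> g | i | LL | gB | SBS; L -> g | SBS

Unit productions: B->S, S->L.
Unit pairs (A ⇒* B via units): (B,L), (B,S), (S,L).
S: inherits non-unit rules of {L, S} → SBS | g | gB.
B: inherits non-unit rules of {B, L, S} → LL | SBS | g | gB | i.
L: inherits non-unit rules of {L} → SBS | g.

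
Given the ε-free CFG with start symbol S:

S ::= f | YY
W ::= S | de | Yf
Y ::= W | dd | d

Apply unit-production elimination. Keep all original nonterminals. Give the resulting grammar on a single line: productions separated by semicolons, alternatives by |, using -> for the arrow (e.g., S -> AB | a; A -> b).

S -> f | YY; W -> f | YY | Yf | de; Y -> d | f | YY | Yf | dd | de

Unit productions: W->S, Y->W.
Unit pairs (A ⇒* B via units): (W,S), (Y,S), (Y,W).
S: inherits non-unit rules of {S} → YY | f.
W: inherits non-unit rules of {S, W} → YY | Yf | de | f.
Y: inherits non-unit rules of {S, W, Y} → YY | Yf | d | dd | de | f.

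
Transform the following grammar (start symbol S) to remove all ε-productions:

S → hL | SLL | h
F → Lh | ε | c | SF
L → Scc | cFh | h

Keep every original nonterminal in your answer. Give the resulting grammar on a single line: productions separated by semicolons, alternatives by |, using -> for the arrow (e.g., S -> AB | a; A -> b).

Nullable set: {F}.
Drop F -> ε.
F -> SF: F nullable, giving S | SF.
L -> cFh: F nullable, giving cFh | ch.
Unchanged (no nullable symbols): S -> SLL; S -> h; S -> hL; F -> Lh; F -> c; L -> Scc; L -> h.

S -> h | hL | SLL; F -> S | c | Lh | SF; L -> h | ch | Scc | cFh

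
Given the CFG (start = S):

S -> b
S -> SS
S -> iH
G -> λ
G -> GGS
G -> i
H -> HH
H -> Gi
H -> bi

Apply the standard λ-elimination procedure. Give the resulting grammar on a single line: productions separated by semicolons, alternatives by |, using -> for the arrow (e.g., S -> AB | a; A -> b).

Nullable set: {G}.
Drop G -> λ.
G -> GGS: G, G nullable, giving GGS | GS | S.
H -> Gi: G nullable, giving Gi | i.
Unchanged (no nullable symbols): S -> SS; S -> b; S -> iH; G -> i; H -> HH; H -> bi.

S -> b | SS | iH; G -> S | i | GS | GGS; H -> i | Gi | HH | bi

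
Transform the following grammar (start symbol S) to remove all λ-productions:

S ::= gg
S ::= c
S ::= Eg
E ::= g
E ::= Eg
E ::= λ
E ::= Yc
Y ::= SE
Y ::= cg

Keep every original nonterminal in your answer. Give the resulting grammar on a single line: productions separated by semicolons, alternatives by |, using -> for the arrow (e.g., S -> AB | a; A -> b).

S -> c | g | Eg | gg; E -> g | Eg | Yc; Y -> S | SE | cg

Nullable set: {E}.
S -> Eg: E nullable, giving Eg | g.
Drop E -> λ.
E -> Eg: E nullable, giving Eg | g.
Y -> SE: E nullable, giving S | SE.
Unchanged (no nullable symbols): S -> c; S -> gg; E -> Yc; E -> g; Y -> cg.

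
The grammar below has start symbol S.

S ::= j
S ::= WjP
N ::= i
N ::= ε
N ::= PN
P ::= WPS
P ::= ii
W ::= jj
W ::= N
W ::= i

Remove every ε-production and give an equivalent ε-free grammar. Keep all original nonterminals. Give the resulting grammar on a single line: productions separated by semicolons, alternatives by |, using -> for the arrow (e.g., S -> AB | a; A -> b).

Nullable set: {N, W}.
S -> WjP: W nullable, giving WjP | jP.
Drop N -> ε.
N -> PN: N nullable, giving P | PN.
P -> WPS: W nullable, giving PS | WPS.
W -> N: N nullable, giving N.
Unchanged (no nullable symbols): S -> j; N -> i; P -> ii; W -> i; W -> jj.

S -> j | jP | WjP; N -> P | i | PN; P -> PS | ii | WPS; W -> N | i | jj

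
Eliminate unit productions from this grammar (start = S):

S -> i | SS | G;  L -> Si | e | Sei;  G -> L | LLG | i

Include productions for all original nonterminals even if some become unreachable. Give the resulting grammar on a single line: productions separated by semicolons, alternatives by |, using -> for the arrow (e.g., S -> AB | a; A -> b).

S -> e | i | SS | Si | LLG | Sei; G -> e | i | Si | LLG | Sei; L -> e | Si | Sei

Unit productions: G->L, S->G.
Unit pairs (A ⇒* B via units): (G,L), (S,G), (S,L).
S: inherits non-unit rules of {G, L, S} → LLG | SS | Sei | Si | e | i.
G: inherits non-unit rules of {G, L} → LLG | Sei | Si | e | i.
L: inherits non-unit rules of {L} → Sei | Si | e.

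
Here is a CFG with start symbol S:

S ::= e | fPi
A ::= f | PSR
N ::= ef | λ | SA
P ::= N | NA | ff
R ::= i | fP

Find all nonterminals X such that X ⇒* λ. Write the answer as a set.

Directly nullable (have an ε-rule): {N}.
P is nullable via P -> N (every symbol on the right is already known nullable).
Not nullable: A, R, S — each has a terminal in every rule's right-hand side or depends on a non-nullable symbol.

{N, P}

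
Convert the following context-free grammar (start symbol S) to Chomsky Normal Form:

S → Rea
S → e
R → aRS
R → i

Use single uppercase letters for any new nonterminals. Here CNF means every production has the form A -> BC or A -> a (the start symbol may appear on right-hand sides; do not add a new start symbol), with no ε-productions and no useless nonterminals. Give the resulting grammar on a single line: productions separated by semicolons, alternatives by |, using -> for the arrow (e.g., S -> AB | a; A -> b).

No ε-productions.
No unit productions to eliminate.
TERM: introduce A -> a, B -> e and substitute in every rule of length ≥2.
BIN: R -> ARS becomes R -> AC, C -> RS; S -> RBA becomes S -> RD, D -> BA.

S -> e | RD; A -> a; B -> e; C -> RS; D -> BA; R -> i | AC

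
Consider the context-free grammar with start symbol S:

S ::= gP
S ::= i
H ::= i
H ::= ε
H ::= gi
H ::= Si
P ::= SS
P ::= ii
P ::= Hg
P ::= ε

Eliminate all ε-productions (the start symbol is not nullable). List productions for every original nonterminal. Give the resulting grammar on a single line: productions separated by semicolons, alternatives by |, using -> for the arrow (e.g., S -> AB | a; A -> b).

Nullable set: {H, P}.
S -> gP: P nullable, giving g | gP.
Drop H -> ε.
Drop P -> ε.
P -> Hg: H nullable, giving Hg | g.
Unchanged (no nullable symbols): S -> i; H -> Si; H -> gi; H -> i; P -> SS; P -> ii.

S -> g | i | gP; H -> i | Si | gi; P -> g | Hg | SS | ii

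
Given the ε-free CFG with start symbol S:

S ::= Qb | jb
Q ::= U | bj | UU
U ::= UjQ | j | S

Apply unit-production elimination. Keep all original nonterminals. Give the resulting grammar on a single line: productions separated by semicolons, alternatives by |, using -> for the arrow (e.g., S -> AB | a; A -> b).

Unit productions: Q->U, U->S.
Unit pairs (A ⇒* B via units): (Q,S), (Q,U), (U,S).
S: inherits non-unit rules of {S} → Qb | jb.
Q: inherits non-unit rules of {Q, S, U} → Qb | UU | UjQ | bj | j | jb.
U: inherits non-unit rules of {S, U} → Qb | UjQ | j | jb.

S -> Qb | jb; Q -> j | Qb | UU | bj | jb | UjQ; U -> j | Qb | jb | UjQ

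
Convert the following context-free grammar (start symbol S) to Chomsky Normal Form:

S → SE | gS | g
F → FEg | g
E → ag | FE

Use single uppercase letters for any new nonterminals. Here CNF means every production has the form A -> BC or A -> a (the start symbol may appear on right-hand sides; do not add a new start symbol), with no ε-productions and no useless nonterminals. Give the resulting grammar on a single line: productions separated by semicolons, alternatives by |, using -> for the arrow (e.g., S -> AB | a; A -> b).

No ε-productions.
No unit productions to eliminate.
TERM: introduce A -> a, B -> g and substitute in every rule of length ≥2.
BIN: F -> FEB becomes F -> FC, C -> EB.

S -> g | BS | SE; A -> a; B -> g; C -> EB; E -> AB | FE; F -> g | FC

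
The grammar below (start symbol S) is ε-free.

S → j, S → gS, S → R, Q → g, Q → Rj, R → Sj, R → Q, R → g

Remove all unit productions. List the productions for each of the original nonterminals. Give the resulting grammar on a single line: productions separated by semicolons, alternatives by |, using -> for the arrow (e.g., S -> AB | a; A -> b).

S -> g | j | Rj | Sj | gS; Q -> g | Rj; R -> g | Rj | Sj

Unit productions: R->Q, S->R.
Unit pairs (A ⇒* B via units): (R,Q), (S,Q), (S,R).
S: inherits non-unit rules of {Q, R, S} → Rj | Sj | g | gS | j.
Q: inherits non-unit rules of {Q} → Rj | g.
R: inherits non-unit rules of {Q, R} → Rj | Sj | g.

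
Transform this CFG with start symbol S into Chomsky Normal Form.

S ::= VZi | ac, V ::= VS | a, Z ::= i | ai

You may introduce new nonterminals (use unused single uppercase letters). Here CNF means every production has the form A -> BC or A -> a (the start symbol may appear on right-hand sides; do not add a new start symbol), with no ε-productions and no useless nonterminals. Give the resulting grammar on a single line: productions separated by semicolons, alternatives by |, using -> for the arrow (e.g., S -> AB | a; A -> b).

No ε-productions.
No unit productions to eliminate.
TERM: introduce B -> a, C -> c, A -> i and substitute in every rule of length ≥2.
BIN: S -> VZA becomes S -> VD, D -> ZA.

S -> BC | VD; A -> i; B -> a; C -> c; D -> ZA; V -> a | VS; Z -> i | BA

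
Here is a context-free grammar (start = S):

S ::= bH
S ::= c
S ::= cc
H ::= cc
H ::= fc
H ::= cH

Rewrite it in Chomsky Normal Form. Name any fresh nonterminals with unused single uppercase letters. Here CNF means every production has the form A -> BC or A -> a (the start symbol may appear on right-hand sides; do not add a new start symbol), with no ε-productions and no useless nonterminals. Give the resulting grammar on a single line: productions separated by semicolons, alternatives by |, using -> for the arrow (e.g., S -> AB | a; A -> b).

No ε-productions.
No unit productions to eliminate.
TERM: introduce C -> b, A -> c, B -> f and substitute in every rule of length ≥2.

S -> c | AA | CH; A -> c; B -> f; C -> b; H -> AA | AH | BA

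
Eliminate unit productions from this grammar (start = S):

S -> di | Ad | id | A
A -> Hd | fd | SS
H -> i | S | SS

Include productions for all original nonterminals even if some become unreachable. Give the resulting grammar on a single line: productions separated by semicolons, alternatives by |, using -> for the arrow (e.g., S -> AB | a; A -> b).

Unit productions: H->S, S->A.
Unit pairs (A ⇒* B via units): (H,A), (H,S), (S,A).
S: inherits non-unit rules of {A, S} → Ad | Hd | SS | di | fd | id.
A: inherits non-unit rules of {A} → Hd | SS | fd.
H: inherits non-unit rules of {A, H, S} → Ad | Hd | SS | di | fd | i | id.

S -> Ad | Hd | SS | di | fd | id; A -> Hd | SS | fd; H -> i | Ad | Hd | SS | di | fd | id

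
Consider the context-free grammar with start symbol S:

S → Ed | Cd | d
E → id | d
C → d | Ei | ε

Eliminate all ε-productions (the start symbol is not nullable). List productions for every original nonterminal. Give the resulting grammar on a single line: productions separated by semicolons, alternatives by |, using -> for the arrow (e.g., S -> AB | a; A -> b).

S -> d | Cd | Ed; C -> d | Ei; E -> d | id

Nullable set: {C}.
S -> Cd: C nullable, giving Cd | d.
Drop C -> ε.
Unchanged (no nullable symbols): S -> Ed; S -> d; C -> Ei; C -> d; E -> d; E -> id.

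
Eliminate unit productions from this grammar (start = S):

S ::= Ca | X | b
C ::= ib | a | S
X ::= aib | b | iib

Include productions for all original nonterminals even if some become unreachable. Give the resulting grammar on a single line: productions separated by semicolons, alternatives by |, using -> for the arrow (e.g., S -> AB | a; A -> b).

S -> b | Ca | aib | iib; C -> a | b | Ca | ib | aib | iib; X -> b | aib | iib

Unit productions: C->S, S->X.
Unit pairs (A ⇒* B via units): (C,S), (C,X), (S,X).
S: inherits non-unit rules of {S, X} → Ca | aib | b | iib.
C: inherits non-unit rules of {C, S, X} → Ca | a | aib | b | ib | iib.
X: inherits non-unit rules of {X} → aib | b | iib.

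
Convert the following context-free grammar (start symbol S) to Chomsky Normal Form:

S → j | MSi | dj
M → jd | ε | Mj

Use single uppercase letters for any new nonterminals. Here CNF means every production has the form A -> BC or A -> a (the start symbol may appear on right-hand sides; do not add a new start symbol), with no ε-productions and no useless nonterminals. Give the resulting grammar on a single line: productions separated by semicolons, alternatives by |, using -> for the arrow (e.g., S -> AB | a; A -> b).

S -> j | BA | MD | SC; A -> j; B -> d; C -> i; D -> SC; M -> j | AB | MA

Nullable: {M}; after ε-elimination: S -> j | Si | dj | MSi; M -> j | Mj | jd.
No unit productions to eliminate.
TERM: introduce B -> d, C -> i, A -> j and substitute in every rule of length ≥2.
BIN: S -> MSC becomes S -> MD, D -> SC.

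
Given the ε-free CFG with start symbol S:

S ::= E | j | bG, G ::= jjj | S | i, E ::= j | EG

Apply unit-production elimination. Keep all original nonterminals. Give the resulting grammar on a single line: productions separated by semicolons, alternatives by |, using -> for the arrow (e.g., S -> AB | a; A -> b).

S -> j | EG | bG; E -> j | EG; G -> i | j | EG | bG | jjj

Unit productions: G->S, S->E.
Unit pairs (A ⇒* B via units): (G,E), (G,S), (S,E).
S: inherits non-unit rules of {E, S} → EG | bG | j.
E: inherits non-unit rules of {E} → EG | j.
G: inherits non-unit rules of {E, G, S} → EG | bG | i | j | jjj.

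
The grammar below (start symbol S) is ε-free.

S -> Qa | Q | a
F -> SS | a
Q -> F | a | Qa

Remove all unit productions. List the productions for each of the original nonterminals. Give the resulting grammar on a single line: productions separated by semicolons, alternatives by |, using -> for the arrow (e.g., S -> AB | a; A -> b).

S -> a | Qa | SS; F -> a | SS; Q -> a | Qa | SS

Unit productions: Q->F, S->Q.
Unit pairs (A ⇒* B via units): (Q,F), (S,F), (S,Q).
S: inherits non-unit rules of {F, Q, S} → Qa | SS | a.
F: inherits non-unit rules of {F} → SS | a.
Q: inherits non-unit rules of {F, Q} → Qa | SS | a.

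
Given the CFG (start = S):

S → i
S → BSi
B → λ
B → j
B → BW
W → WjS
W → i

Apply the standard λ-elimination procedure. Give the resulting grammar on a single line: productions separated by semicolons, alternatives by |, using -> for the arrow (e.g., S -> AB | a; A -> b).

Nullable set: {B}.
S -> BSi: B nullable, giving BSi | Si.
Drop B -> λ.
B -> BW: B nullable, giving BW | W.
Unchanged (no nullable symbols): S -> i; B -> j; W -> WjS; W -> i.

S -> i | Si | BSi; B -> W | j | BW; W -> i | WjS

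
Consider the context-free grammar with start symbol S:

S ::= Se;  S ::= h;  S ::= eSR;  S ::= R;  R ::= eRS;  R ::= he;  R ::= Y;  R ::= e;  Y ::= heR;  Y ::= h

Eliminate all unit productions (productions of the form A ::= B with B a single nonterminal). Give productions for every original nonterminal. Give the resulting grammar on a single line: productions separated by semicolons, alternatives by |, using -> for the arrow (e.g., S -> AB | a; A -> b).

Unit productions: R->Y, S->R.
Unit pairs (A ⇒* B via units): (R,Y), (S,R), (S,Y).
S: inherits non-unit rules of {R, S, Y} → Se | e | eRS | eSR | h | he | heR.
R: inherits non-unit rules of {R, Y} → e | eRS | h | he | heR.
Y: inherits non-unit rules of {Y} → h | heR.

S -> e | h | Se | he | eRS | eSR | heR; R -> e | h | he | eRS | heR; Y -> h | heR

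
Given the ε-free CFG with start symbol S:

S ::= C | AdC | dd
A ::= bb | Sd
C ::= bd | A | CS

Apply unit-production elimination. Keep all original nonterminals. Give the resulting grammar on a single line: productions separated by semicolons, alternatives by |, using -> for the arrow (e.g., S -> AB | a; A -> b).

S -> CS | Sd | bb | bd | dd | AdC; A -> Sd | bb; C -> CS | Sd | bb | bd

Unit productions: C->A, S->C.
Unit pairs (A ⇒* B via units): (C,A), (S,A), (S,C).
S: inherits non-unit rules of {A, C, S} → AdC | CS | Sd | bb | bd | dd.
A: inherits non-unit rules of {A} → Sd | bb.
C: inherits non-unit rules of {A, C} → CS | Sd | bb | bd.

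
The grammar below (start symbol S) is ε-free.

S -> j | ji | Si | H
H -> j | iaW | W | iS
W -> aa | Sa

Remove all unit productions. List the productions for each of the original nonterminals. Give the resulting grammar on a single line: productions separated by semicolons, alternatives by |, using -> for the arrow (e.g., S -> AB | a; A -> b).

S -> j | Sa | Si | aa | iS | ji | iaW; H -> j | Sa | aa | iS | iaW; W -> Sa | aa

Unit productions: H->W, S->H.
Unit pairs (A ⇒* B via units): (H,W), (S,H), (S,W).
S: inherits non-unit rules of {H, S, W} → Sa | Si | aa | iS | iaW | j | ji.
H: inherits non-unit rules of {H, W} → Sa | aa | iS | iaW | j.
W: inherits non-unit rules of {W} → Sa | aa.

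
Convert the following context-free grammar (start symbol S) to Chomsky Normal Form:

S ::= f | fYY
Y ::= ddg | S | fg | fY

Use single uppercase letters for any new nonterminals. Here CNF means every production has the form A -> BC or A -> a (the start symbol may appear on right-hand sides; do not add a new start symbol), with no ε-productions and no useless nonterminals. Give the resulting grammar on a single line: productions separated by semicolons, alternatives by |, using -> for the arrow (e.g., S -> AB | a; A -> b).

S -> f | AD; A -> f; B -> d; C -> g; D -> YY; E -> YY; F -> BC; Y -> f | AC | AE | AY | BF

No ε-productions.
After unit-elimination: S -> f | fYY; Y -> f | fY | fg | ddg | fYY.
TERM: introduce B -> d, A -> f, C -> g and substitute in every rule of length ≥2.
BIN: S -> AYY becomes S -> AD, D -> YY; Y -> AYY becomes Y -> AE, E -> YY; Y -> BBC becomes Y -> BF, F -> BC.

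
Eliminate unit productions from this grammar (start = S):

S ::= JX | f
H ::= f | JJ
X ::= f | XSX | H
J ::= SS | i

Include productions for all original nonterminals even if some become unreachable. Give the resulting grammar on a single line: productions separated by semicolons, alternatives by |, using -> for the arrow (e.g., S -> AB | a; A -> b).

S -> f | JX; H -> f | JJ; J -> i | SS; X -> f | JJ | XSX

Unit productions: X->H.
Unit pairs (A ⇒* B via units): (X,H).
S: inherits non-unit rules of {S} → JX | f.
H: inherits non-unit rules of {H} → JJ | f.
J: inherits non-unit rules of {J} → SS | i.
X: inherits non-unit rules of {H, X} → JJ | XSX | f.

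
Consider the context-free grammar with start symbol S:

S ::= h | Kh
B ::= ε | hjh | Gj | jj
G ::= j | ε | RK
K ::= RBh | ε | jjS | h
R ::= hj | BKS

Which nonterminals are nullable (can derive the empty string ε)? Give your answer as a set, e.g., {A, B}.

Directly nullable (have an ε-rule): {B, G, K}.
Not nullable: R, S — each has a terminal in every rule's right-hand side or depends on a non-nullable symbol.

{B, G, K}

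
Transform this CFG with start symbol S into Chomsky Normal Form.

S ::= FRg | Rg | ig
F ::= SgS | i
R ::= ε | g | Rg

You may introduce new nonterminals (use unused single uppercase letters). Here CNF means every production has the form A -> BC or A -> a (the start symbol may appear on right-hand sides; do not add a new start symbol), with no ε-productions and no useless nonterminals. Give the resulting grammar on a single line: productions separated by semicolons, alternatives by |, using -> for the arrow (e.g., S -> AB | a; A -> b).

S -> g | BA | FA | FD | RA; A -> g; B -> i; C -> AS; D -> RA; F -> i | SC; R -> g | RA

Nullable: {R}; after ε-elimination: S -> g | Fg | Rg | ig | FRg; F -> i | SgS; R -> g | Rg.
No unit productions to eliminate.
TERM: introduce A -> g, B -> i and substitute in every rule of length ≥2.
BIN: F -> SAS becomes F -> SC, C -> AS; S -> FRA becomes S -> FD, D -> RA.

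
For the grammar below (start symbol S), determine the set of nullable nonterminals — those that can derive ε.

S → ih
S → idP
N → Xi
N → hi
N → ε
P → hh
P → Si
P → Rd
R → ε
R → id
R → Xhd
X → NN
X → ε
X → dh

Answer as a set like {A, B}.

Directly nullable (have an ε-rule): {N, R, X}.
Not nullable: P, S — each has a terminal in every rule's right-hand side or depends on a non-nullable symbol.

{N, R, X}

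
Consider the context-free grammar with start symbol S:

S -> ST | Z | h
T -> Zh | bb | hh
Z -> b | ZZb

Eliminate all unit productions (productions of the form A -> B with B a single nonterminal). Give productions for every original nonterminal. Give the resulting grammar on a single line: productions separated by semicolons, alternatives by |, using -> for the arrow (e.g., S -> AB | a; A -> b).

Unit productions: S->Z.
Unit pairs (A ⇒* B via units): (S,Z).
S: inherits non-unit rules of {S, Z} → ST | ZZb | b | h.
T: inherits non-unit rules of {T} → Zh | bb | hh.
Z: inherits non-unit rules of {Z} → ZZb | b.

S -> b | h | ST | ZZb; T -> Zh | bb | hh; Z -> b | ZZb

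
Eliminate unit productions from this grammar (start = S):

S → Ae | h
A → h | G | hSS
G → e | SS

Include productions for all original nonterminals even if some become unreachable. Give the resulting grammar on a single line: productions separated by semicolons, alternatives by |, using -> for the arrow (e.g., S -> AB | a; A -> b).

Unit productions: A->G.
Unit pairs (A ⇒* B via units): (A,G).
S: inherits non-unit rules of {S} → Ae | h.
A: inherits non-unit rules of {A, G} → SS | e | h | hSS.
G: inherits non-unit rules of {G} → SS | e.

S -> h | Ae; A -> e | h | SS | hSS; G -> e | SS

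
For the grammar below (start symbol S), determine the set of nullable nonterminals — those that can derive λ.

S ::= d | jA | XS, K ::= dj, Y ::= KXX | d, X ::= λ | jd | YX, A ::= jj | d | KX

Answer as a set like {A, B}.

{X}

Directly nullable (have an ε-rule): {X}.
Not nullable: A, K, S, Y — each has a terminal in every rule's right-hand side or depends on a non-nullable symbol.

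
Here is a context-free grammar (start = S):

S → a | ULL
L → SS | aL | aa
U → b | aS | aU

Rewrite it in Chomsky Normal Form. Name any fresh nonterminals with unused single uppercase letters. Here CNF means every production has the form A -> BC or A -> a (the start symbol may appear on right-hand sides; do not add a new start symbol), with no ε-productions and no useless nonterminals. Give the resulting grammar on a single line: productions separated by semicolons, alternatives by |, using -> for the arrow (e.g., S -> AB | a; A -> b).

S -> a | UB; A -> a; B -> LL; L -> AA | AL | SS; U -> b | AS | AU

No ε-productions.
No unit productions to eliminate.
TERM: introduce A -> a and substitute in every rule of length ≥2.
BIN: S -> ULL becomes S -> UB, B -> LL.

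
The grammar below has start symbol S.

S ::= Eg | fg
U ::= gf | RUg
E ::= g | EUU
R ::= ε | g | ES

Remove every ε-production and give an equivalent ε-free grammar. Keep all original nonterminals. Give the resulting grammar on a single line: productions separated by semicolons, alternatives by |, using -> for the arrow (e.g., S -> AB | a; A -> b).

S -> Eg | fg; E -> g | EUU; R -> g | ES; U -> Ug | gf | RUg

Nullable set: {R}.
Drop R -> ε.
U -> RUg: R nullable, giving RUg | Ug.
Unchanged (no nullable symbols): S -> Eg; S -> fg; E -> EUU; E -> g; R -> ES; R -> g; U -> gf.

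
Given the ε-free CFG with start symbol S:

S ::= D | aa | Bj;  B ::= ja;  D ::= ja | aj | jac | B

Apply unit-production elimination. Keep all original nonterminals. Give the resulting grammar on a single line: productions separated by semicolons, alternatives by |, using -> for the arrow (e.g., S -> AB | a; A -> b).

S -> Bj | aa | aj | ja | jac; B -> ja; D -> aj | ja | jac

Unit productions: D->B, S->D.
Unit pairs (A ⇒* B via units): (D,B), (S,B), (S,D).
S: inherits non-unit rules of {B, D, S} → Bj | aa | aj | ja | jac.
B: inherits non-unit rules of {B} → ja.
D: inherits non-unit rules of {B, D} → aj | ja | jac.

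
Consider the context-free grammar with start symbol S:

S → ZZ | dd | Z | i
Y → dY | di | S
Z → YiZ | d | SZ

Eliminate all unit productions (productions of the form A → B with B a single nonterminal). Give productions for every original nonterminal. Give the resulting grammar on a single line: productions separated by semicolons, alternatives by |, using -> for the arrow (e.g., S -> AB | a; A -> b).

S -> d | i | SZ | ZZ | dd | YiZ; Y -> d | i | SZ | ZZ | dY | dd | di | YiZ; Z -> d | SZ | YiZ

Unit productions: S->Z, Y->S.
Unit pairs (A ⇒* B via units): (S,Z), (Y,S), (Y,Z).
S: inherits non-unit rules of {S, Z} → SZ | YiZ | ZZ | d | dd | i.
Y: inherits non-unit rules of {S, Y, Z} → SZ | YiZ | ZZ | d | dY | dd | di | i.
Z: inherits non-unit rules of {Z} → SZ | YiZ | d.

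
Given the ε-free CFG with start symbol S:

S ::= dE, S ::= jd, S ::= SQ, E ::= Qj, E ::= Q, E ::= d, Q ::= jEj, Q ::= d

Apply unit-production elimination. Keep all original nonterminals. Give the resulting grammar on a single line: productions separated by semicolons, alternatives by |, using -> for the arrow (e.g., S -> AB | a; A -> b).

Unit productions: E->Q.
Unit pairs (A ⇒* B via units): (E,Q).
S: inherits non-unit rules of {S} → SQ | dE | jd.
E: inherits non-unit rules of {E, Q} → Qj | d | jEj.
Q: inherits non-unit rules of {Q} → d | jEj.

S -> SQ | dE | jd; E -> d | Qj | jEj; Q -> d | jEj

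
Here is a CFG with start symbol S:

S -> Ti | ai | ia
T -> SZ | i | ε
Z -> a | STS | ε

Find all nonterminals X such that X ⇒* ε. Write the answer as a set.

{T, Z}

Directly nullable (have an ε-rule): {T, Z}.
Not nullable: S — each has a terminal in every rule's right-hand side or depends on a non-nullable symbol.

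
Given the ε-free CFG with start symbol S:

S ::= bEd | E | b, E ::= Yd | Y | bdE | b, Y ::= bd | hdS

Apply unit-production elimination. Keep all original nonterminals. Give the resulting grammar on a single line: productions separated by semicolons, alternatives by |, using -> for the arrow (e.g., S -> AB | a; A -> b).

S -> b | Yd | bd | bEd | bdE | hdS; E -> b | Yd | bd | bdE | hdS; Y -> bd | hdS

Unit productions: E->Y, S->E.
Unit pairs (A ⇒* B via units): (E,Y), (S,E), (S,Y).
S: inherits non-unit rules of {E, S, Y} → Yd | b | bEd | bd | bdE | hdS.
E: inherits non-unit rules of {E, Y} → Yd | b | bd | bdE | hdS.
Y: inherits non-unit rules of {Y} → bd | hdS.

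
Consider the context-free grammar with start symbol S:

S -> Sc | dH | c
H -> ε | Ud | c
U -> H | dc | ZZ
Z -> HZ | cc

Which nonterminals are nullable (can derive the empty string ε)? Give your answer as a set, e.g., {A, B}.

{H, U}

Directly nullable (have an ε-rule): {H}.
U is nullable via U -> H (every symbol on the right is already known nullable).
Not nullable: S, Z — each has a terminal in every rule's right-hand side or depends on a non-nullable symbol.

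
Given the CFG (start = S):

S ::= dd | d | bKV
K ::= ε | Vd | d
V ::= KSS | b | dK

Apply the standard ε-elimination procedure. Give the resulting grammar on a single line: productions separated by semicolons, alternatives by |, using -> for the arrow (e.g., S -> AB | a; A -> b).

S -> d | bV | dd | bKV; K -> d | Vd; V -> b | d | SS | dK | KSS

Nullable set: {K}.
S -> bKV: K nullable, giving bKV | bV.
Drop K -> ε.
V -> KSS: K nullable, giving KSS | SS.
V -> dK: K nullable, giving d | dK.
Unchanged (no nullable symbols): S -> d; S -> dd; K -> Vd; K -> d; V -> b.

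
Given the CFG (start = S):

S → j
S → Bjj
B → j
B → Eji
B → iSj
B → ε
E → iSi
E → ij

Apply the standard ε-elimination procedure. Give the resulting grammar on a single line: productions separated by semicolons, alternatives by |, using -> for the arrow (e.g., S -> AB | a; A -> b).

Nullable set: {B}.
S -> Bjj: B nullable, giving Bjj | jj.
Drop B -> ε.
Unchanged (no nullable symbols): S -> j; B -> Eji; B -> iSj; B -> j; E -> iSi; E -> ij.

S -> j | jj | Bjj; B -> j | Eji | iSj; E -> ij | iSi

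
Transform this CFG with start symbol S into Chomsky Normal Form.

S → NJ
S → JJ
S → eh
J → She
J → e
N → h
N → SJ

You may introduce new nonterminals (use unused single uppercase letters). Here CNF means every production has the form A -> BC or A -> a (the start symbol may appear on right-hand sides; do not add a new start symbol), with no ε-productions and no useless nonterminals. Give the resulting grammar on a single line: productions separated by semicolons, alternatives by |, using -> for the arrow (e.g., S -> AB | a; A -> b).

S -> BA | JJ | NJ; A -> h; B -> e; C -> AB; J -> e | SC; N -> h | SJ

No ε-productions.
No unit productions to eliminate.
TERM: introduce B -> e, A -> h and substitute in every rule of length ≥2.
BIN: J -> SAB becomes J -> SC, C -> AB.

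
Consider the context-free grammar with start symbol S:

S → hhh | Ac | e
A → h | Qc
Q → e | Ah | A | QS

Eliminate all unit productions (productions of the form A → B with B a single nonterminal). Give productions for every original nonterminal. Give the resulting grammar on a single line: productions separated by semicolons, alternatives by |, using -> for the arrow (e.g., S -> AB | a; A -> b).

Unit productions: Q->A.
Unit pairs (A ⇒* B via units): (Q,A).
S: inherits non-unit rules of {S} → Ac | e | hhh.
A: inherits non-unit rules of {A} → Qc | h.
Q: inherits non-unit rules of {A, Q} → Ah | QS | Qc | e | h.

S -> e | Ac | hhh; A -> h | Qc; Q -> e | h | Ah | QS | Qc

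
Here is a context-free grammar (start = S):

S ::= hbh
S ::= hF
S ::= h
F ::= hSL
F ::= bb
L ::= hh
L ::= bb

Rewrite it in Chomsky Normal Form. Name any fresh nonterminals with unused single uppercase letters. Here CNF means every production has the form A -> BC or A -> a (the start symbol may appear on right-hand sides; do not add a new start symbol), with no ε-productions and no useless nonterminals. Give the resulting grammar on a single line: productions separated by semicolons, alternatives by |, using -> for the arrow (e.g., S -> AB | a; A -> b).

No ε-productions.
No unit productions to eliminate.
TERM: introduce A -> b, B -> h and substitute in every rule of length ≥2.
BIN: F -> BSL becomes F -> BC, C -> SL; S -> BAB becomes S -> BD, D -> AB.

S -> h | BD | BF; A -> b; B -> h; C -> SL; D -> AB; F -> AA | BC; L -> AA | BB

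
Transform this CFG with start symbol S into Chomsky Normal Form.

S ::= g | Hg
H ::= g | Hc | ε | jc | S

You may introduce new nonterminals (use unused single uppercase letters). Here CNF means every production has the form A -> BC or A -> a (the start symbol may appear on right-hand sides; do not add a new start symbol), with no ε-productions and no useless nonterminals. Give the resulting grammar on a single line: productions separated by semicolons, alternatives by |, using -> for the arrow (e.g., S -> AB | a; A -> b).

S -> g | HB; A -> c; B -> g; C -> j; H -> c | g | CA | HA | HB

Nullable: {H}; after ε-elimination: S -> g | Hg; H -> S | c | g | Hc | jc.
After unit-elimination: S -> g | Hg; H -> c | g | Hc | Hg | jc.
TERM: introduce A -> c, B -> g, C -> j and substitute in every rule of length ≥2.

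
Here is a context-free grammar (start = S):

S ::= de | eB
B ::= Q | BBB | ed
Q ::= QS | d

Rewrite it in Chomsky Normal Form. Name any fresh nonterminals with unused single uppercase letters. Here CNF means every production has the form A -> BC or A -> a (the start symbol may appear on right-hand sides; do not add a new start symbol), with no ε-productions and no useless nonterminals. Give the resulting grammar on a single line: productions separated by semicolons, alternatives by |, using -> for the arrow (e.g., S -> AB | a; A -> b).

S -> AB | CA; A -> e; B -> d | AC | BD | QS; C -> d; D -> BB; Q -> d | QS

No ε-productions.
After unit-elimination: S -> de | eB; B -> d | QS | ed | BBB; Q -> d | QS.
TERM: introduce C -> d, A -> e and substitute in every rule of length ≥2.
BIN: B -> BBB becomes B -> BD, D -> BB.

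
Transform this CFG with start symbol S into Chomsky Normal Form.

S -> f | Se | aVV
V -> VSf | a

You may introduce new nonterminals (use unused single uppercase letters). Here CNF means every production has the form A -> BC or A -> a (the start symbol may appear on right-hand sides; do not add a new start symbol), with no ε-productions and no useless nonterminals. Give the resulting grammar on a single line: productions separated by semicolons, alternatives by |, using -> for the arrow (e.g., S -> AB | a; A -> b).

S -> f | BD | SA; A -> e; B -> a; C -> f; D -> VV; E -> SC; V -> a | VE

No ε-productions.
No unit productions to eliminate.
TERM: introduce B -> a, A -> e, C -> f and substitute in every rule of length ≥2.
BIN: S -> BVV becomes S -> BD, D -> VV; V -> VSC becomes V -> VE, E -> SC.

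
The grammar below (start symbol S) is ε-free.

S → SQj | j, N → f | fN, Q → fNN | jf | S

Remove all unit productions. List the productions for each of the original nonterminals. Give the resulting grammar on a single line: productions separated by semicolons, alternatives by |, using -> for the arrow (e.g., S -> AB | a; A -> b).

S -> j | SQj; N -> f | fN; Q -> j | jf | SQj | fNN

Unit productions: Q->S.
Unit pairs (A ⇒* B via units): (Q,S).
S: inherits non-unit rules of {S} → SQj | j.
N: inherits non-unit rules of {N} → f | fN.
Q: inherits non-unit rules of {Q, S} → SQj | fNN | j | jf.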